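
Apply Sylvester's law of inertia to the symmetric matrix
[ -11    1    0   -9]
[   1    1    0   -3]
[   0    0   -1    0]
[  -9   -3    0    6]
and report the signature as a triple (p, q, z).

step 0: pivot -11 → sign −
step 1: pivot 12/11 → sign +
step 2: pivot -1 → sign −
step 3: row/col 3 already zero → sign 0
signature = (1, 2, 1)

Answer: (1, 2, 1)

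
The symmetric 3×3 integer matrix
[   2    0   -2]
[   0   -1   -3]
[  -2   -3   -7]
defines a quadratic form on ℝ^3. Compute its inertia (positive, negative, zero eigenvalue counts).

step 0: pivot 2 → sign +
step 1: pivot -1 → sign −
step 2: row/col 2 already zero → sign 0
signature = (1, 1, 1)

Answer: (1, 1, 1)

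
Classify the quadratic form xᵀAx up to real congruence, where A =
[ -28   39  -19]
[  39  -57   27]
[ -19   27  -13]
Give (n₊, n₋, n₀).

Answer: (0, 2, 1)

Derivation:
step 0: pivot -28 → sign −
step 1: pivot -75/28 → sign −
step 2: row/col 2 already zero → sign 0
signature = (0, 2, 1)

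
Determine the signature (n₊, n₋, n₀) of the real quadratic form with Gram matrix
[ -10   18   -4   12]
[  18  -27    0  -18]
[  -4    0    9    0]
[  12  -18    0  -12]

Answer: (2, 1, 1)

Derivation:
step 0: pivot -10 → sign −
step 1: pivot 27/5 → sign +
step 2: pivot 1 → sign +
step 3: row/col 3 already zero → sign 0
signature = (2, 1, 1)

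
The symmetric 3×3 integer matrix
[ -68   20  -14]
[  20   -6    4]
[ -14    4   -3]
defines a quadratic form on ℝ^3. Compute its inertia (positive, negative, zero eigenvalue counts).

Answer: (0, 2, 1)

Derivation:
step 0: pivot -68 → sign −
step 1: pivot -2/17 → sign −
step 2: row/col 2 already zero → sign 0
signature = (0, 2, 1)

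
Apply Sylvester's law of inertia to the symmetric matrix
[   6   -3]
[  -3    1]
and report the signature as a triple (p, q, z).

step 0: pivot 6 → sign +
step 1: pivot -1/2 → sign −
signature = (1, 1, 0)

Answer: (1, 1, 0)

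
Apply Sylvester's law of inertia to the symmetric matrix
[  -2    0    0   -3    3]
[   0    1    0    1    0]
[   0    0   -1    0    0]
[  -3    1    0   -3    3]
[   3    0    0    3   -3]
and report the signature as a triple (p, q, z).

Answer: (2, 3, 0)

Derivation:
step 0: pivot -2 → sign −
step 1: pivot 1 → sign +
step 2: pivot -1 → sign −
step 3: pivot 1/2 → sign +
step 4: pivot -3 → sign −
signature = (2, 3, 0)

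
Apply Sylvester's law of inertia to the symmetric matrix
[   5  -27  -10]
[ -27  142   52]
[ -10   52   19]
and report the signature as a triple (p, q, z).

Answer: (2, 1, 0)

Derivation:
step 0: pivot 5 → sign +
step 1: pivot -19/5 → sign −
step 2: pivot 1/19 → sign +
signature = (2, 1, 0)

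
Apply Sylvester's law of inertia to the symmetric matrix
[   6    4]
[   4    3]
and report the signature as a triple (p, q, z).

Answer: (2, 0, 0)

Derivation:
step 0: pivot 6 → sign +
step 1: pivot 1/3 → sign +
signature = (2, 0, 0)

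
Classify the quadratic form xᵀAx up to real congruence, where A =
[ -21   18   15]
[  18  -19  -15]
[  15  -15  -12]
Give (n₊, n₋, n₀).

step 0: pivot -21 → sign −
step 1: pivot -25/7 → sign −
step 2: row/col 2 already zero → sign 0
signature = (0, 2, 1)

Answer: (0, 2, 1)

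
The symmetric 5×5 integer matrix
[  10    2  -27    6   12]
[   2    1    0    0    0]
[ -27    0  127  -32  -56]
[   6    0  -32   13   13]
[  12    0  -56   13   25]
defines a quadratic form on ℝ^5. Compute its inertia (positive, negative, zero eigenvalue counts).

Answer: (4, 0, 1)

Derivation:
step 0: pivot 10 → sign +
step 1: pivot 3/5 → sign +
step 2: pivot 11/2 → sign +
step 3: pivot 27/11 → sign +
step 4: row/col 4 already zero → sign 0
signature = (4, 0, 1)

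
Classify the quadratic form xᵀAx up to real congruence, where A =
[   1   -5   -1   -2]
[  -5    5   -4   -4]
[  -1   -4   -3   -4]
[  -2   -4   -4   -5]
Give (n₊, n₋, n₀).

Answer: (2, 2, 0)

Derivation:
step 0: pivot 1 → sign +
step 1: pivot -20 → sign −
step 2: pivot 1/20 → sign +
step 3: pivot -1 → sign −
signature = (2, 2, 0)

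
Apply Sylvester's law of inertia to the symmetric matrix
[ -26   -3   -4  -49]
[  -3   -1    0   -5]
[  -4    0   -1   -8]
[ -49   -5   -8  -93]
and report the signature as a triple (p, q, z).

Answer: (0, 3, 1)

Derivation:
step 0: pivot -26 → sign −
step 1: pivot -17/26 → sign −
step 2: pivot -1/17 → sign −
step 3: row/col 3 already zero → sign 0
signature = (0, 3, 1)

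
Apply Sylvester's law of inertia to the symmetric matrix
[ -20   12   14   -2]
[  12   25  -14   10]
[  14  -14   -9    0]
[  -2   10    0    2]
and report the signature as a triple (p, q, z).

Answer: (1, 3, 0)

Derivation:
step 0: pivot -20 → sign −
step 1: pivot 161/5 → sign +
step 2: pivot -4/23 → sign −
step 3: pivot -3/28 → sign −
signature = (1, 3, 0)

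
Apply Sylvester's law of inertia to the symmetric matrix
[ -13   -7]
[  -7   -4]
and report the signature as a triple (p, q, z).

Answer: (0, 2, 0)

Derivation:
step 0: pivot -13 → sign −
step 1: pivot -3/13 → sign −
signature = (0, 2, 0)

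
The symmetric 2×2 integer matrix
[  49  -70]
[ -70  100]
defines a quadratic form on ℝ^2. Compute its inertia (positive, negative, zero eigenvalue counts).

Answer: (1, 0, 1)

Derivation:
step 0: pivot 49 → sign +
step 1: row/col 1 already zero → sign 0
signature = (1, 0, 1)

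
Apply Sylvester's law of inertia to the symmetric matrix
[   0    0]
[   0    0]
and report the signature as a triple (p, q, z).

step 0: row/col 0 already zero → sign 0
step 1: row/col 1 already zero → sign 0
signature = (0, 0, 2)

Answer: (0, 0, 2)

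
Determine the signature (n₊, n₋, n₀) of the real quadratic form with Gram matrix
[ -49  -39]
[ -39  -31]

Answer: (1, 1, 0)

Derivation:
step 0: pivot -49 → sign −
step 1: pivot 2/49 → sign +
signature = (1, 1, 0)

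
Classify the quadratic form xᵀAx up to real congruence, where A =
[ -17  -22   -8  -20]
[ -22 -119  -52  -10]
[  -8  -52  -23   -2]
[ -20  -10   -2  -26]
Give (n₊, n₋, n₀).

Answer: (1, 3, 0)

Derivation:
step 0: pivot -17 → sign −
step 1: pivot -1539/17 → sign −
step 2: pivot -13/171 → sign −
step 3: pivot 6/13 → sign +
signature = (1, 3, 0)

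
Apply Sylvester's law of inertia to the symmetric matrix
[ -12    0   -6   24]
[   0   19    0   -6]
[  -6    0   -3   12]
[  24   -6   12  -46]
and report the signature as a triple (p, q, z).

step 0: pivot -12 → sign −
step 1: pivot 19 → sign +
step 2: pivot 2/19 → sign +
step 3: row/col 3 already zero → sign 0
signature = (2, 1, 1)

Answer: (2, 1, 1)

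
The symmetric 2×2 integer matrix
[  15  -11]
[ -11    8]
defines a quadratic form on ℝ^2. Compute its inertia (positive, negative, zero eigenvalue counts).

step 0: pivot 15 → sign +
step 1: pivot -1/15 → sign −
signature = (1, 1, 0)

Answer: (1, 1, 0)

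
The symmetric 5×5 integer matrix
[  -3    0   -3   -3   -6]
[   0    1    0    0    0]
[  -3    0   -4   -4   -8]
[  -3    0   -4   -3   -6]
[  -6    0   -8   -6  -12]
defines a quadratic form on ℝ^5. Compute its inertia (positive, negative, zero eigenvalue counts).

step 0: pivot -3 → sign −
step 1: pivot 1 → sign +
step 2: pivot -1 → sign −
step 3: pivot 1 → sign +
step 4: row/col 4 already zero → sign 0
signature = (2, 2, 1)

Answer: (2, 2, 1)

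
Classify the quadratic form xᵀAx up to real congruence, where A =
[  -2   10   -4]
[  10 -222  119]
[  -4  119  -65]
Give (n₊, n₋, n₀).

Answer: (0, 3, 0)

Derivation:
step 0: pivot -2 → sign −
step 1: pivot -172 → sign −
step 2: pivot -3/172 → sign −
signature = (0, 3, 0)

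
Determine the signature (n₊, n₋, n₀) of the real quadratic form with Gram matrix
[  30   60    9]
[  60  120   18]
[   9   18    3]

step 0: pivot 30 → sign +
step 1: pivot 3/10 → sign +
step 2: row/col 2 already zero → sign 0
signature = (2, 0, 1)

Answer: (2, 0, 1)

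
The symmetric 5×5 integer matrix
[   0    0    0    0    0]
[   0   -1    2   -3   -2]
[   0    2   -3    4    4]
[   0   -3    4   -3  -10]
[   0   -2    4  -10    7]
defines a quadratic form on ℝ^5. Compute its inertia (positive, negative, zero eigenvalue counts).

Answer: (3, 1, 1)

Derivation:
step 0: pivot -1 → sign −
step 1: pivot 1 → sign +
step 2: pivot 2 → sign +
step 3: pivot 3 → sign +
step 4: row/col 4 already zero → sign 0
signature = (3, 1, 1)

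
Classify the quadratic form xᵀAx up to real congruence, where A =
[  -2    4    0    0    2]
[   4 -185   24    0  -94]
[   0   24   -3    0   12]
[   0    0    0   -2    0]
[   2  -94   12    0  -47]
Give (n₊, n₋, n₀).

Answer: (2, 3, 0)

Derivation:
step 0: pivot -2 → sign −
step 1: pivot -177 → sign −
step 2: pivot 15/59 → sign +
step 3: pivot -2 → sign −
step 4: pivot 3/5 → sign +
signature = (2, 3, 0)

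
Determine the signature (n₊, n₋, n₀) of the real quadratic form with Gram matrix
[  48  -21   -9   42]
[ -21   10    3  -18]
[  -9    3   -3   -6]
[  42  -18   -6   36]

Answer: (2, 1, 1)

Derivation:
step 0: pivot 48 → sign +
step 1: pivot 13/16 → sign +
step 2: pivot -75/13 → sign −
step 3: row/col 3 already zero → sign 0
signature = (2, 1, 1)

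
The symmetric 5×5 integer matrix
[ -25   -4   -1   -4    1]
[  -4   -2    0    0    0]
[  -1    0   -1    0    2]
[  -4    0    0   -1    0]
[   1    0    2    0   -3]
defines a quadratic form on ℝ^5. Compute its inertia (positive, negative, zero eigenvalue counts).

step 0: pivot -25 → sign −
step 1: pivot -34/25 → sign −
step 2: pivot -16/17 → sign −
step 3: pivot 17/16 → sign +
step 4: pivot -1/17 → sign −
signature = (1, 4, 0)

Answer: (1, 4, 0)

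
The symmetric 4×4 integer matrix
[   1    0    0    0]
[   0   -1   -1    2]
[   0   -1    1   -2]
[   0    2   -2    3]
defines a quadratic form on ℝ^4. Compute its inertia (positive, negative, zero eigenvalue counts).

Answer: (2, 2, 0)

Derivation:
step 0: pivot 1 → sign +
step 1: pivot -1 → sign −
step 2: pivot 2 → sign +
step 3: pivot -1 → sign −
signature = (2, 2, 0)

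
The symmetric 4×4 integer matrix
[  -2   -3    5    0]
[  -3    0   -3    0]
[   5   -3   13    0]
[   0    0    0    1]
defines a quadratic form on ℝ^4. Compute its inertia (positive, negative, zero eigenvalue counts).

step 0: pivot -2 → sign −
step 1: pivot 9/2 → sign +
step 2: pivot 1 → sign +
step 3: pivot 1 → sign +
signature = (3, 1, 0)

Answer: (3, 1, 0)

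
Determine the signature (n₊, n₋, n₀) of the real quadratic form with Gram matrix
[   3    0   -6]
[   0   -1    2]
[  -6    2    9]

step 0: pivot 3 → sign +
step 1: pivot -1 → sign −
step 2: pivot 1 → sign +
signature = (2, 1, 0)

Answer: (2, 1, 0)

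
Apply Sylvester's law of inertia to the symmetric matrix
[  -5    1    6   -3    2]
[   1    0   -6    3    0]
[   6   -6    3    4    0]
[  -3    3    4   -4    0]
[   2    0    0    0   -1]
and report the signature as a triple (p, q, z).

Answer: (2, 3, 0)

Derivation:
step 0: pivot -5 → sign −
step 1: pivot 1/5 → sign +
step 2: pivot -105 → sign −
step 3: pivot 109/105 → sign +
step 4: pivot -1/109 → sign −
signature = (2, 3, 0)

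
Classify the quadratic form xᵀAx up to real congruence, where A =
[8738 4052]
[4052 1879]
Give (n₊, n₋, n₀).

Answer: (1, 1, 0)

Derivation:
step 0: pivot 8738 → sign +
step 1: pivot -1/4369 → sign −
signature = (1, 1, 0)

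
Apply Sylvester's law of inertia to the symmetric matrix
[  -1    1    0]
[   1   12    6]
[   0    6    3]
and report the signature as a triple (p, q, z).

Answer: (2, 1, 0)

Derivation:
step 0: pivot -1 → sign −
step 1: pivot 13 → sign +
step 2: pivot 3/13 → sign +
signature = (2, 1, 0)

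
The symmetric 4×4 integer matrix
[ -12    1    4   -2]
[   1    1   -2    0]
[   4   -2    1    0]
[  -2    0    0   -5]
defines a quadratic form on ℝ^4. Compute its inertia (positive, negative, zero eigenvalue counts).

step 0: pivot -12 → sign −
step 1: pivot 13/12 → sign +
step 2: pivot -3/13 → sign −
step 3: pivot -1 → sign −
signature = (1, 3, 0)

Answer: (1, 3, 0)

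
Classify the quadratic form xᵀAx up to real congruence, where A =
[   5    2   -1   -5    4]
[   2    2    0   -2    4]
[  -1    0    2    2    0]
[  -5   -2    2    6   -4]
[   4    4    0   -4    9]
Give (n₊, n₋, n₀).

step 0: pivot 5 → sign +
step 1: pivot 6/5 → sign +
step 2: pivot 5/3 → sign +
step 3: pivot 2/5 → sign +
step 4: pivot 1 → sign +
signature = (5, 0, 0)

Answer: (5, 0, 0)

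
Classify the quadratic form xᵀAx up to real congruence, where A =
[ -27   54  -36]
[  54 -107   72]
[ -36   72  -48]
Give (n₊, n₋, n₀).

step 0: pivot -27 → sign −
step 1: pivot 1 → sign +
step 2: row/col 2 already zero → sign 0
signature = (1, 1, 1)

Answer: (1, 1, 1)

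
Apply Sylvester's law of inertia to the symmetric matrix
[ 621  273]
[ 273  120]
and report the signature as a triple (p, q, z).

step 0: pivot 621 → sign +
step 1: pivot -1/69 → sign −
signature = (1, 1, 0)

Answer: (1, 1, 0)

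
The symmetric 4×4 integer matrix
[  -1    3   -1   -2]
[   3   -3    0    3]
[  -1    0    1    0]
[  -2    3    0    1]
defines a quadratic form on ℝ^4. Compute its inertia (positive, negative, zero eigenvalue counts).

step 0: pivot -1 → sign −
step 1: pivot 6 → sign +
step 2: pivot 1/2 → sign +
step 3: pivot 3 → sign +
signature = (3, 1, 0)

Answer: (3, 1, 0)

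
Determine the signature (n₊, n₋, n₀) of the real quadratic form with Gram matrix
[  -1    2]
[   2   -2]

step 0: pivot -1 → sign −
step 1: pivot 2 → sign +
signature = (1, 1, 0)

Answer: (1, 1, 0)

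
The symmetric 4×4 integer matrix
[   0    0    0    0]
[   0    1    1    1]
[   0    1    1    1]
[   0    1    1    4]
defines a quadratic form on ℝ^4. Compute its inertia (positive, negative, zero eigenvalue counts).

step 0: pivot 1 → sign +
step 1: pivot 3 → sign +
step 2: row/col 2 already zero → sign 0
step 3: row/col 3 already zero → sign 0
signature = (2, 0, 2)

Answer: (2, 0, 2)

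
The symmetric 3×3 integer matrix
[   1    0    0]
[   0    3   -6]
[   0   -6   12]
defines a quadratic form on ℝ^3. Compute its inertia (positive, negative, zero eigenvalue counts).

Answer: (2, 0, 1)

Derivation:
step 0: pivot 1 → sign +
step 1: pivot 3 → sign +
step 2: row/col 2 already zero → sign 0
signature = (2, 0, 1)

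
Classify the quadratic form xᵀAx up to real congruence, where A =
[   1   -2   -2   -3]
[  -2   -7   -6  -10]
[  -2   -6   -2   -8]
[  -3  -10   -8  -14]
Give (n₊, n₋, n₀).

Answer: (3, 1, 0)

Derivation:
step 0: pivot 1 → sign +
step 1: pivot -11 → sign −
step 2: pivot 34/11 → sign +
step 3: pivot 3/17 → sign +
signature = (3, 1, 0)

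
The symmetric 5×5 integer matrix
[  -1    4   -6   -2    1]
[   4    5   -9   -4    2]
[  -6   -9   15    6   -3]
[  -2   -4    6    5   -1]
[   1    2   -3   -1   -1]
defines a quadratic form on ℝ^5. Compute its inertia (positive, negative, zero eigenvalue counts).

Answer: (2, 3, 0)

Derivation:
step 0: pivot -1 → sign −
step 1: pivot 21 → sign +
step 2: pivot -6/7 → sign −
step 3: pivot 3 → sign +
step 4: pivot -3/2 → sign −
signature = (2, 3, 0)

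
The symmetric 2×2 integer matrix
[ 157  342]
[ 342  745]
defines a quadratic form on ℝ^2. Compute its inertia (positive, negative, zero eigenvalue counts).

Answer: (2, 0, 0)

Derivation:
step 0: pivot 157 → sign +
step 1: pivot 1/157 → sign +
signature = (2, 0, 0)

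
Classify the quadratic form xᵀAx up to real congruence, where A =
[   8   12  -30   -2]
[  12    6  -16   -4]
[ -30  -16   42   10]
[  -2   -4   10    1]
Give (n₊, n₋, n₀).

step 0: pivot 8 → sign +
step 1: pivot -12 → sign −
step 2: pivot -5/12 → sign −
step 3: pivot 3/5 → sign +
signature = (2, 2, 0)

Answer: (2, 2, 0)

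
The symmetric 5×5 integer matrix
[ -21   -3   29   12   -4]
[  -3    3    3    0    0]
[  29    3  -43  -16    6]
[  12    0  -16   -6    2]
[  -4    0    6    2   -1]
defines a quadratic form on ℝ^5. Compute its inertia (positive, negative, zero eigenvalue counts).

step 0: pivot -21 → sign −
step 1: pivot 24/7 → sign +
step 2: pivot -10/3 → sign −
step 3: pivot -1/5 → sign −
step 4: row/col 4 already zero → sign 0
signature = (1, 3, 1)

Answer: (1, 3, 1)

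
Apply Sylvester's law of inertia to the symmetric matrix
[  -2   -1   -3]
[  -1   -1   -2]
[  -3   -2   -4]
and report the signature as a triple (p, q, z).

step 0: pivot -2 → sign −
step 1: pivot -1/2 → sign −
step 2: pivot 1 → sign +
signature = (1, 2, 0)

Answer: (1, 2, 0)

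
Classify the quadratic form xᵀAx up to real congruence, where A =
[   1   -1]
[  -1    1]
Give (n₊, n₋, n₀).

step 0: pivot 1 → sign +
step 1: row/col 1 already zero → sign 0
signature = (1, 0, 1)

Answer: (1, 0, 1)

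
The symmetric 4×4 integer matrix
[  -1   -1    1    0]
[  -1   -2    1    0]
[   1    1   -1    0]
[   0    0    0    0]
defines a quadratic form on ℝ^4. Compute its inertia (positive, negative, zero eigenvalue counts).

Answer: (0, 2, 2)

Derivation:
step 0: pivot -1 → sign −
step 1: pivot -1 → sign −
step 2: row/col 2 already zero → sign 0
step 3: row/col 3 already zero → sign 0
signature = (0, 2, 2)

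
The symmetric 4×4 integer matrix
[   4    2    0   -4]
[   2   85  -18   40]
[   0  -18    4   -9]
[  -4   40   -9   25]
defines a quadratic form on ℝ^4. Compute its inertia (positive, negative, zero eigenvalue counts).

step 0: pivot 4 → sign +
step 1: pivot 84 → sign +
step 2: pivot 1/7 → sign +
step 3: row/col 3 already zero → sign 0
signature = (3, 0, 1)

Answer: (3, 0, 1)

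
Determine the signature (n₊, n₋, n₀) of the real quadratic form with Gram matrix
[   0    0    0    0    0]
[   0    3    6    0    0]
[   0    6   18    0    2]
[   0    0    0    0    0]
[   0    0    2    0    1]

step 0: pivot 3 → sign +
step 1: pivot 6 → sign +
step 2: pivot 1/3 → sign +
step 3: row/col 3 already zero → sign 0
step 4: row/col 4 already zero → sign 0
signature = (3, 0, 2)

Answer: (3, 0, 2)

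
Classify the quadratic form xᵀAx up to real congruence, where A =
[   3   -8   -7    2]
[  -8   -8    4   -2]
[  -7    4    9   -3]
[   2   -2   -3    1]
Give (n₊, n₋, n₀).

Answer: (2, 1, 1)

Derivation:
step 0: pivot 3 → sign +
step 1: pivot -88/3 → sign −
step 2: pivot 1/22 → sign +
step 3: row/col 3 already zero → sign 0
signature = (2, 1, 1)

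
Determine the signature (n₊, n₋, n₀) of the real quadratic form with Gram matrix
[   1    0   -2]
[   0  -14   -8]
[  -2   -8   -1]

step 0: pivot 1 → sign +
step 1: pivot -14 → sign −
step 2: pivot -3/7 → sign −
signature = (1, 2, 0)

Answer: (1, 2, 0)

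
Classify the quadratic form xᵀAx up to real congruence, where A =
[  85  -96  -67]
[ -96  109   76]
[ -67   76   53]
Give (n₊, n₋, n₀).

step 0: pivot 85 → sign +
step 1: pivot 49/85 → sign +
step 2: row/col 2 already zero → sign 0
signature = (2, 0, 1)

Answer: (2, 0, 1)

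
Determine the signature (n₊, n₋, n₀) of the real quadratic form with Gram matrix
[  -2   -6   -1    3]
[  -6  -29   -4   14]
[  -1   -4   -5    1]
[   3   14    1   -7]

Answer: (0, 4, 0)

Derivation:
step 0: pivot -2 → sign −
step 1: pivot -11 → sign −
step 2: pivot -97/22 → sign −
step 3: pivot -2/97 → sign −
signature = (0, 4, 0)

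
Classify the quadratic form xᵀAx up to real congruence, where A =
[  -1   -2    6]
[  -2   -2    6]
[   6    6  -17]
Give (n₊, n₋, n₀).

Answer: (2, 1, 0)

Derivation:
step 0: pivot -1 → sign −
step 1: pivot 2 → sign +
step 2: pivot 1 → sign +
signature = (2, 1, 0)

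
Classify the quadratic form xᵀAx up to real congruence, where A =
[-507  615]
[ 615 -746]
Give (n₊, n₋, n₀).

Answer: (1, 1, 0)

Derivation:
step 0: pivot -507 → sign −
step 1: pivot 1/169 → sign +
signature = (1, 1, 0)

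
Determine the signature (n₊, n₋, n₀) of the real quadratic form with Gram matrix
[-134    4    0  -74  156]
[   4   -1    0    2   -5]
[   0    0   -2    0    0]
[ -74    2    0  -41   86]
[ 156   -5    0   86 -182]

Answer: (0, 5, 0)

Derivation:
step 0: pivot -134 → sign −
step 1: pivot -59/67 → sign −
step 2: pivot -2 → sign −
step 3: pivot -5/59 → sign −
step 4: pivot -1/5 → sign −
signature = (0, 5, 0)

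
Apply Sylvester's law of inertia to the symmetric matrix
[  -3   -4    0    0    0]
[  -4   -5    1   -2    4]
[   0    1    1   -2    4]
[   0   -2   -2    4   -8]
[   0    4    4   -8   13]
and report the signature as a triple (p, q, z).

step 0: pivot -3 → sign −
step 1: pivot 1/3 → sign +
step 2: pivot -2 → sign −
step 3: pivot -3 → sign −
step 4: row/col 4 already zero → sign 0
signature = (1, 3, 1)

Answer: (1, 3, 1)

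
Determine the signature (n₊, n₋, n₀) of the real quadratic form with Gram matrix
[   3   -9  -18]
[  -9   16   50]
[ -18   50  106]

Answer: (1, 2, 0)

Derivation:
step 0: pivot 3 → sign +
step 1: pivot -11 → sign −
step 2: pivot -6/11 → sign −
signature = (1, 2, 0)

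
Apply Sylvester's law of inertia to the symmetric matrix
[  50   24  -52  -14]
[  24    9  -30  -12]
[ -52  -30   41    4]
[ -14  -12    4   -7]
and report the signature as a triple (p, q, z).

Answer: (2, 2, 0)

Derivation:
step 0: pivot 50 → sign +
step 1: pivot -63/25 → sign −
step 2: pivot -3 → sign −
step 3: pivot 1/7 → sign +
signature = (2, 2, 0)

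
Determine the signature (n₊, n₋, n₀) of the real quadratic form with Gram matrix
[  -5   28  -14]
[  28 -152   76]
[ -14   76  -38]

Answer: (1, 1, 1)

Derivation:
step 0: pivot -5 → sign −
step 1: pivot 24/5 → sign +
step 2: row/col 2 already zero → sign 0
signature = (1, 1, 1)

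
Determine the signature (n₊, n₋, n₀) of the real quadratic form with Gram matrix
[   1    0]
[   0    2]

step 0: pivot 1 → sign +
step 1: pivot 2 → sign +
signature = (2, 0, 0)

Answer: (2, 0, 0)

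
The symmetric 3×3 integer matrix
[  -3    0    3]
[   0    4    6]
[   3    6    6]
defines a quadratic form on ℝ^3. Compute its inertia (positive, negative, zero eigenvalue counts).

Answer: (1, 1, 1)

Derivation:
step 0: pivot -3 → sign −
step 1: pivot 4 → sign +
step 2: row/col 2 already zero → sign 0
signature = (1, 1, 1)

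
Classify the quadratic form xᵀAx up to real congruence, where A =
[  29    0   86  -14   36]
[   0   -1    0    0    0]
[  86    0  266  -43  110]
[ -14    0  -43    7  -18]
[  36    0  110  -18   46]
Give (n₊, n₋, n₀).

step 0: pivot 29 → sign +
step 1: pivot -1 → sign −
step 2: pivot 318/29 → sign +
step 3: pivot 13/318 → sign +
step 4: pivot -6/13 → sign −
signature = (3, 2, 0)

Answer: (3, 2, 0)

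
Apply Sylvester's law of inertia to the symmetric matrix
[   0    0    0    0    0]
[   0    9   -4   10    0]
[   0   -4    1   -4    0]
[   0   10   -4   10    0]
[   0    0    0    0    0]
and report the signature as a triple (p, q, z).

step 0: pivot 9 → sign +
step 1: pivot -7/9 → sign −
step 2: pivot -6/7 → sign −
step 3: row/col 3 already zero → sign 0
step 4: row/col 4 already zero → sign 0
signature = (1, 2, 2)

Answer: (1, 2, 2)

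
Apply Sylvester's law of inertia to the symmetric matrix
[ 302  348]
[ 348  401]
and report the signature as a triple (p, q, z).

step 0: pivot 302 → sign +
step 1: pivot -1/151 → sign −
signature = (1, 1, 0)

Answer: (1, 1, 0)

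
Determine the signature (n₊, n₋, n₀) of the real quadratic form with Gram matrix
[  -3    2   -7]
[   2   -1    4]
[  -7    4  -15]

step 0: pivot -3 → sign −
step 1: pivot 1/3 → sign +
step 2: row/col 2 already zero → sign 0
signature = (1, 1, 1)

Answer: (1, 1, 1)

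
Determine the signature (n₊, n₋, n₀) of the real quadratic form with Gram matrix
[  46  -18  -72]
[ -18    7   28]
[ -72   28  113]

Answer: (2, 1, 0)

Derivation:
step 0: pivot 46 → sign +
step 1: pivot -1/23 → sign −
step 2: pivot 1 → sign +
signature = (2, 1, 0)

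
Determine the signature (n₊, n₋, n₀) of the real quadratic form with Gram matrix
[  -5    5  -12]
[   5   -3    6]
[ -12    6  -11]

step 0: pivot -5 → sign −
step 1: pivot 2 → sign +
step 2: pivot -1/5 → sign −
signature = (1, 2, 0)

Answer: (1, 2, 0)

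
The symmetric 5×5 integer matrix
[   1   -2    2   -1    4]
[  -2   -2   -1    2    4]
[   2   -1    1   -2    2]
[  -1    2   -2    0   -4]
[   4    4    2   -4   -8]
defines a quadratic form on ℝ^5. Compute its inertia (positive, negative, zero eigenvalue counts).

step 0: pivot 1 → sign +
step 1: pivot -6 → sign −
step 2: pivot -3/2 → sign −
step 3: pivot -1 → sign −
step 4: row/col 4 already zero → sign 0
signature = (1, 3, 1)

Answer: (1, 3, 1)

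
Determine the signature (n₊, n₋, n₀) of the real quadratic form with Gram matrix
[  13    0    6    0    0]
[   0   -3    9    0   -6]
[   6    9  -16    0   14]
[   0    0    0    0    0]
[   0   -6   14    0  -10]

Answer: (3, 1, 1)

Derivation:
step 0: pivot 13 → sign +
step 1: pivot -3 → sign −
step 2: pivot 107/13 → sign +
step 3: pivot 6/107 → sign +
step 4: row/col 4 already zero → sign 0
signature = (3, 1, 1)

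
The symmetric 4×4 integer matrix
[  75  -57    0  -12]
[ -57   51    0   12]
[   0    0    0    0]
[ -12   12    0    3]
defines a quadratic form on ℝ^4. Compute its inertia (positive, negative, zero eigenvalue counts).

step 0: pivot 75 → sign +
step 1: pivot 192/25 → sign +
step 2: row/col 2 already zero → sign 0
step 3: row/col 3 already zero → sign 0
signature = (2, 0, 2)

Answer: (2, 0, 2)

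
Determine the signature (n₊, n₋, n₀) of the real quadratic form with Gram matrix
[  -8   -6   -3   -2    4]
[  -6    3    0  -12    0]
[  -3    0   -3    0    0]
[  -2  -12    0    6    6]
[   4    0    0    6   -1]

Answer: (1, 4, 0)

Derivation:
step 0: pivot -8 → sign −
step 1: pivot 15/2 → sign +
step 2: pivot -51/20 → sign −
step 3: pivot -38/17 → sign −
step 4: pivot -1/19 → sign −
signature = (1, 4, 0)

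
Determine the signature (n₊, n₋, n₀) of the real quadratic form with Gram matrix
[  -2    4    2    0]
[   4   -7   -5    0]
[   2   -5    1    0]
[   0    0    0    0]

step 0: pivot -2 → sign −
step 1: pivot 1 → sign +
step 2: pivot 2 → sign +
step 3: row/col 3 already zero → sign 0
signature = (2, 1, 1)

Answer: (2, 1, 1)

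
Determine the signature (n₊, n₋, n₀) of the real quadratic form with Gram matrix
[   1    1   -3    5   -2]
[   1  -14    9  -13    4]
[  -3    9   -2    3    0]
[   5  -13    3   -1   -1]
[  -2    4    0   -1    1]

Answer: (3, 2, 0)

Derivation:
step 0: pivot 1 → sign +
step 1: pivot -15 → sign −
step 2: pivot -7/5 → sign −
step 3: pivot 34/7 → sign +
step 4: pivot 3/34 → sign +
signature = (3, 2, 0)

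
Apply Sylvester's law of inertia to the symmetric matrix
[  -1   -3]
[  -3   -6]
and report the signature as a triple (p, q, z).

Answer: (1, 1, 0)

Derivation:
step 0: pivot -1 → sign −
step 1: pivot 3 → sign +
signature = (1, 1, 0)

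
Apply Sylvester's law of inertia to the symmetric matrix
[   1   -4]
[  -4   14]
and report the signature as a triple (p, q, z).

step 0: pivot 1 → sign +
step 1: pivot -2 → sign −
signature = (1, 1, 0)

Answer: (1, 1, 0)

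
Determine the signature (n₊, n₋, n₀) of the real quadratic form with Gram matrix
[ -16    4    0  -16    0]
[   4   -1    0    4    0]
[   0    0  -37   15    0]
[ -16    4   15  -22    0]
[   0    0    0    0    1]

Answer: (2, 2, 1)

Derivation:
step 0: pivot -16 → sign −
step 1: pivot -37 → sign −
step 2: pivot 3/37 → sign +
step 3: pivot 1 → sign +
step 4: row/col 4 already zero → sign 0
signature = (2, 2, 1)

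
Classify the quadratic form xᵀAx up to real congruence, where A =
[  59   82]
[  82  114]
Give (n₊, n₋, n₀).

Answer: (2, 0, 0)

Derivation:
step 0: pivot 59 → sign +
step 1: pivot 2/59 → sign +
signature = (2, 0, 0)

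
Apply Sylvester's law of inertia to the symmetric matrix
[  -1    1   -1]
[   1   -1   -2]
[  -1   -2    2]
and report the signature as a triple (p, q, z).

step 0: pivot -1 → sign −
step 1: pivot 3 → sign +
step 2: pivot -3 → sign −
signature = (1, 2, 0)

Answer: (1, 2, 0)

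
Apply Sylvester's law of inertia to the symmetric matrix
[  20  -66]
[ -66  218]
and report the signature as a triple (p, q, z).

step 0: pivot 20 → sign +
step 1: pivot 1/5 → sign +
signature = (2, 0, 0)

Answer: (2, 0, 0)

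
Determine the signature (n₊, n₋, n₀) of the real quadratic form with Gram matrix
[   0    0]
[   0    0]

step 0: row/col 0 already zero → sign 0
step 1: row/col 1 already zero → sign 0
signature = (0, 0, 2)

Answer: (0, 0, 2)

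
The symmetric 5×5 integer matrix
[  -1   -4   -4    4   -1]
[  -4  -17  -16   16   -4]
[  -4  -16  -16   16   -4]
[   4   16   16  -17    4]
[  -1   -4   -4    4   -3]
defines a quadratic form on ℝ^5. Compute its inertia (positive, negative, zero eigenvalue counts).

step 0: pivot -1 → sign −
step 1: pivot -1 → sign −
step 2: pivot -1 → sign −
step 3: pivot -2 → sign −
step 4: row/col 4 already zero → sign 0
signature = (0, 4, 1)

Answer: (0, 4, 1)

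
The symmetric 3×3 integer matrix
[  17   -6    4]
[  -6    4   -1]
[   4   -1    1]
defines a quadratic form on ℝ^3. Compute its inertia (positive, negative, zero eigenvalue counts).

Answer: (2, 1, 0)

Derivation:
step 0: pivot 17 → sign +
step 1: pivot 32/17 → sign +
step 2: pivot -1/32 → sign −
signature = (2, 1, 0)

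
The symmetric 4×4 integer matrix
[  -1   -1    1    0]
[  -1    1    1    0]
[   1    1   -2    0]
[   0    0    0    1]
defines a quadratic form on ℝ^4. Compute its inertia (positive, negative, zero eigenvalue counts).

step 0: pivot -1 → sign −
step 1: pivot 2 → sign +
step 2: pivot -1 → sign −
step 3: pivot 1 → sign +
signature = (2, 2, 0)

Answer: (2, 2, 0)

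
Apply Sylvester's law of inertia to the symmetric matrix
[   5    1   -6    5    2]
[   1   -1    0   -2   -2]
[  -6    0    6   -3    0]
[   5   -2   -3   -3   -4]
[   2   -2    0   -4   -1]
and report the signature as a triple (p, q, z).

Answer: (2, 2, 1)

Derivation:
step 0: pivot 5 → sign +
step 1: pivot -6/5 → sign −
step 2: pivot -1/2 → sign −
step 3: pivot 3 → sign +
step 4: row/col 4 already zero → sign 0
signature = (2, 2, 1)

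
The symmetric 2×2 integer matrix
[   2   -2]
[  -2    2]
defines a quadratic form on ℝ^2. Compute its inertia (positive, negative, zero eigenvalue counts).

Answer: (1, 0, 1)

Derivation:
step 0: pivot 2 → sign +
step 1: row/col 1 already zero → sign 0
signature = (1, 0, 1)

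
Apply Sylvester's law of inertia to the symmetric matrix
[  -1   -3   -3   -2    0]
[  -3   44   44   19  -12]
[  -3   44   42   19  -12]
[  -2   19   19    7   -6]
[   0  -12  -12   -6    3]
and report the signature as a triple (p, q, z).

step 0: pivot -1 → sign −
step 1: pivot 53 → sign +
step 2: pivot -2 → sign −
step 3: pivot -42/53 → sign −
step 4: pivot 3/7 → sign +
signature = (2, 3, 0)

Answer: (2, 3, 0)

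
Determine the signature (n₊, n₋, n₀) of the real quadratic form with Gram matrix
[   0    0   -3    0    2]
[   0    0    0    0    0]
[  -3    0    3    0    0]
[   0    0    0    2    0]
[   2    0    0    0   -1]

Answer: (3, 1, 1)

Derivation:
step 0: pivot 3 → sign +
step 1: pivot -3 → sign −
step 2: pivot 2 → sign +
step 3: pivot 1/3 → sign +
step 4: row/col 4 already zero → sign 0
signature = (3, 1, 1)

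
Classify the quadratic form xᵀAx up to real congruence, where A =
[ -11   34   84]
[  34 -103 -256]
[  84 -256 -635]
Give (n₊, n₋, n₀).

Answer: (2, 1, 0)

Derivation:
step 0: pivot -11 → sign −
step 1: pivot 23/11 → sign +
step 2: pivot 3/23 → sign +
signature = (2, 1, 0)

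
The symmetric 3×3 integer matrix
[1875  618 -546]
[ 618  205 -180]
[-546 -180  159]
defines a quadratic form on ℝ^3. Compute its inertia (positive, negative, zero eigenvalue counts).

step 0: pivot 1875 → sign +
step 1: pivot 817/625 → sign +
step 2: pivot 3/817 → sign +
signature = (3, 0, 0)

Answer: (3, 0, 0)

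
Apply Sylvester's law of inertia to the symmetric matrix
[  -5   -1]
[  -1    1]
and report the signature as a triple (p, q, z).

step 0: pivot -5 → sign −
step 1: pivot 6/5 → sign +
signature = (1, 1, 0)

Answer: (1, 1, 0)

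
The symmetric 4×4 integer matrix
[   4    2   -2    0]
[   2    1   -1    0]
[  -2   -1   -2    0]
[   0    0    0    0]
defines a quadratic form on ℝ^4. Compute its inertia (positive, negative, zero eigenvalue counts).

Answer: (1, 1, 2)

Derivation:
step 0: pivot 4 → sign +
step 1: pivot -3 → sign −
step 2: row/col 2 already zero → sign 0
step 3: row/col 3 already zero → sign 0
signature = (1, 1, 2)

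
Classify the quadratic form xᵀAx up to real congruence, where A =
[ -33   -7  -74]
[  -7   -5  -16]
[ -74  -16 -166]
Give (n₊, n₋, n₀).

step 0: pivot -33 → sign −
step 1: pivot -116/33 → sign −
step 2: pivot -1/29 → sign −
signature = (0, 3, 0)

Answer: (0, 3, 0)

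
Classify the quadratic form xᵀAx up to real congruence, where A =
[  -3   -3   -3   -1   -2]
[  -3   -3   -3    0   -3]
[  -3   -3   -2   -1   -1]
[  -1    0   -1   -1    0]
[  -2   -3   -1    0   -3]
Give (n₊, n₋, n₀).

step 0: pivot -3 → sign −
step 1: pivot 1 → sign +
step 2: pivot -2/3 → sign −
step 3: pivot 3/2 → sign +
step 4: pivot -2 → sign −
signature = (2, 3, 0)

Answer: (2, 3, 0)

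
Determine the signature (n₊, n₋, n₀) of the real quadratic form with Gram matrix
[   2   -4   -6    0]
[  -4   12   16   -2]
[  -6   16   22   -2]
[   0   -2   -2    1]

step 0: pivot 2 → sign +
step 1: pivot 4 → sign +
step 2: row/col 2 already zero → sign 0
step 3: row/col 3 already zero → sign 0
signature = (2, 0, 2)

Answer: (2, 0, 2)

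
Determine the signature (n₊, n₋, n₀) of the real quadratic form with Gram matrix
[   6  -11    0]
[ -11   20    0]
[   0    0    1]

step 0: pivot 6 → sign +
step 1: pivot -1/6 → sign −
step 2: pivot 1 → sign +
signature = (2, 1, 0)

Answer: (2, 1, 0)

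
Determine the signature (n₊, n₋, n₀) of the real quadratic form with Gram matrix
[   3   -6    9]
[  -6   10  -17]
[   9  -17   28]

step 0: pivot 3 → sign +
step 1: pivot -2 → sign −
step 2: pivot 3/2 → sign +
signature = (2, 1, 0)

Answer: (2, 1, 0)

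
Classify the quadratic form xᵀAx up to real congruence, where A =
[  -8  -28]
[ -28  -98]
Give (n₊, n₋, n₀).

Answer: (0, 1, 1)

Derivation:
step 0: pivot -8 → sign −
step 1: row/col 1 already zero → sign 0
signature = (0, 1, 1)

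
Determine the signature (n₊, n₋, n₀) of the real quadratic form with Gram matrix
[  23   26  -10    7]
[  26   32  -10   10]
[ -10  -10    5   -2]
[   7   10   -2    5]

step 0: pivot 23 → sign +
step 1: pivot 60/23 → sign +
step 2: pivot 6/5 → sign +
step 3: row/col 3 already zero → sign 0
signature = (3, 0, 1)

Answer: (3, 0, 1)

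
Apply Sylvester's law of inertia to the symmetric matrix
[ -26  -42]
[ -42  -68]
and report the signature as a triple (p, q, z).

Answer: (0, 2, 0)

Derivation:
step 0: pivot -26 → sign −
step 1: pivot -2/13 → sign −
signature = (0, 2, 0)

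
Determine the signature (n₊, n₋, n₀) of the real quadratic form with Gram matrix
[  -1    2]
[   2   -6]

Answer: (0, 2, 0)

Derivation:
step 0: pivot -1 → sign −
step 1: pivot -2 → sign −
signature = (0, 2, 0)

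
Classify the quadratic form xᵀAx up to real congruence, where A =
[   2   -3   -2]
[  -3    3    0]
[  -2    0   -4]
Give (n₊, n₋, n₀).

Answer: (1, 1, 1)

Derivation:
step 0: pivot 2 → sign +
step 1: pivot -3/2 → sign −
step 2: row/col 2 already zero → sign 0
signature = (1, 1, 1)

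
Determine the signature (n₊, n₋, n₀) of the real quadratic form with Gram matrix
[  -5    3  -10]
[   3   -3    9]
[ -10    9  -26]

Answer: (1, 2, 0)

Derivation:
step 0: pivot -5 → sign −
step 1: pivot -6/5 → sign −
step 2: pivot 3/2 → sign +
signature = (1, 2, 0)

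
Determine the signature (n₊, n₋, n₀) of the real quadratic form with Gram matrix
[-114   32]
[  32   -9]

step 0: pivot -114 → sign −
step 1: pivot -1/57 → sign −
signature = (0, 2, 0)

Answer: (0, 2, 0)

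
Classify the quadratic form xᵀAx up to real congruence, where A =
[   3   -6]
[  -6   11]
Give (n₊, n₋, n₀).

Answer: (1, 1, 0)

Derivation:
step 0: pivot 3 → sign +
step 1: pivot -1 → sign −
signature = (1, 1, 0)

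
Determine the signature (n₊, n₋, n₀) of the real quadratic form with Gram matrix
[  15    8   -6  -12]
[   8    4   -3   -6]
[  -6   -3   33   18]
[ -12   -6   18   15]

step 0: pivot 15 → sign +
step 1: pivot -4/15 → sign −
step 2: pivot 123/4 → sign +
step 3: pivot 3/41 → sign +
signature = (3, 1, 0)

Answer: (3, 1, 0)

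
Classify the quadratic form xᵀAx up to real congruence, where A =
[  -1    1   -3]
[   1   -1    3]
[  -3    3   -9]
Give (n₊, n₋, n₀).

Answer: (0, 1, 2)

Derivation:
step 0: pivot -1 → sign −
step 1: row/col 1 already zero → sign 0
step 2: row/col 2 already zero → sign 0
signature = (0, 1, 2)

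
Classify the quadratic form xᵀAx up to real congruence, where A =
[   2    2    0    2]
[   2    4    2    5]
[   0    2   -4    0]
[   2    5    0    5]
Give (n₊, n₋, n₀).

step 0: pivot 2 → sign +
step 1: pivot 2 → sign +
step 2: pivot -6 → sign −
step 3: row/col 3 already zero → sign 0
signature = (2, 1, 1)

Answer: (2, 1, 1)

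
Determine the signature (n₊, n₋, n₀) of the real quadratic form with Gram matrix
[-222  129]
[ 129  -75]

Answer: (0, 2, 0)

Derivation:
step 0: pivot -222 → sign −
step 1: pivot -3/74 → sign −
signature = (0, 2, 0)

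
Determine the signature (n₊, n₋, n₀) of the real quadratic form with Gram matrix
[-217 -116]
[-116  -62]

step 0: pivot -217 → sign −
step 1: pivot 2/217 → sign +
signature = (1, 1, 0)

Answer: (1, 1, 0)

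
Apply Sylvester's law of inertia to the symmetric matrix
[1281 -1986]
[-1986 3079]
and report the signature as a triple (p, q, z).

Answer: (2, 0, 0)

Derivation:
step 0: pivot 1281 → sign +
step 1: pivot 1/427 → sign +
signature = (2, 0, 0)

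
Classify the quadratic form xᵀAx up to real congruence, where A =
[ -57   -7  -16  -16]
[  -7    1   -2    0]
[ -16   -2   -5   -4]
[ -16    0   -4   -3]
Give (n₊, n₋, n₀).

step 0: pivot -57 → sign −
step 1: pivot 106/57 → sign +
step 2: pivot -27/53 → sign −
step 3: pivot -1/27 → sign −
signature = (1, 3, 0)

Answer: (1, 3, 0)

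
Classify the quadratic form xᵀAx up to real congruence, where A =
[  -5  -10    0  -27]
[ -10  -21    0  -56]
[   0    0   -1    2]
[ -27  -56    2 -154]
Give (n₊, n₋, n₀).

Answer: (0, 4, 0)

Derivation:
step 0: pivot -5 → sign −
step 1: pivot -1 → sign −
step 2: pivot -1 → sign −
step 3: pivot -1/5 → sign −
signature = (0, 4, 0)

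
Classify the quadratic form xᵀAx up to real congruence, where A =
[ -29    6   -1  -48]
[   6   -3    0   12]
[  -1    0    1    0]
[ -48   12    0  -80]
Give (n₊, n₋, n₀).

Answer: (1, 2, 1)

Derivation:
step 0: pivot -29 → sign −
step 1: pivot -51/29 → sign −
step 2: pivot 18/17 → sign +
step 3: row/col 3 already zero → sign 0
signature = (1, 2, 1)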